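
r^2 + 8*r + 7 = (r + 1)*(r + 7)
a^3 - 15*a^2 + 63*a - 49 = (a - 7)^2*(a - 1)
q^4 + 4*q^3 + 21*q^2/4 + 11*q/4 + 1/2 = (q + 1/2)^2*(q + 1)*(q + 2)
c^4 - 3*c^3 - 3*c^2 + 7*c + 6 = (c - 3)*(c - 2)*(c + 1)^2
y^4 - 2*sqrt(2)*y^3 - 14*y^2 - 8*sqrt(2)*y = y*(y - 4*sqrt(2))*(y + sqrt(2))^2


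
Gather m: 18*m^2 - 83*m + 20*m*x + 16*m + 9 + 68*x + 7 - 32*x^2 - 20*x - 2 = 18*m^2 + m*(20*x - 67) - 32*x^2 + 48*x + 14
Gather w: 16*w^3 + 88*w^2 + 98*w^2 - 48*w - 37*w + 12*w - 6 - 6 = 16*w^3 + 186*w^2 - 73*w - 12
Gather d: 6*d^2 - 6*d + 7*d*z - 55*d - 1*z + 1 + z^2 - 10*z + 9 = 6*d^2 + d*(7*z - 61) + z^2 - 11*z + 10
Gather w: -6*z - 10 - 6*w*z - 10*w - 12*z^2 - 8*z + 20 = w*(-6*z - 10) - 12*z^2 - 14*z + 10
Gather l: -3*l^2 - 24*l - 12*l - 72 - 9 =-3*l^2 - 36*l - 81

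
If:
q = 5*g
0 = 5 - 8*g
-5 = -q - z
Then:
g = 5/8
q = 25/8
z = 15/8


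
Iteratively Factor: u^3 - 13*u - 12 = (u + 1)*(u^2 - u - 12) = (u + 1)*(u + 3)*(u - 4)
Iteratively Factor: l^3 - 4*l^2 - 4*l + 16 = (l - 2)*(l^2 - 2*l - 8) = (l - 4)*(l - 2)*(l + 2)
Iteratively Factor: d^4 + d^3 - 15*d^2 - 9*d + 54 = (d - 3)*(d^3 + 4*d^2 - 3*d - 18) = (d - 3)*(d + 3)*(d^2 + d - 6) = (d - 3)*(d - 2)*(d + 3)*(d + 3)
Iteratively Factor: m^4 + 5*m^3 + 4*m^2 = (m + 4)*(m^3 + m^2) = m*(m + 4)*(m^2 + m) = m*(m + 1)*(m + 4)*(m)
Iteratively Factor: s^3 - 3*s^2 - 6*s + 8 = (s - 1)*(s^2 - 2*s - 8) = (s - 1)*(s + 2)*(s - 4)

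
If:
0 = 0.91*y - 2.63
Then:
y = 2.89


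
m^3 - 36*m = m*(m - 6)*(m + 6)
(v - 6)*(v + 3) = v^2 - 3*v - 18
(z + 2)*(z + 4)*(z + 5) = z^3 + 11*z^2 + 38*z + 40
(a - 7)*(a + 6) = a^2 - a - 42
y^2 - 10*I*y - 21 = (y - 7*I)*(y - 3*I)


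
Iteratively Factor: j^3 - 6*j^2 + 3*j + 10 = (j - 5)*(j^2 - j - 2) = (j - 5)*(j + 1)*(j - 2)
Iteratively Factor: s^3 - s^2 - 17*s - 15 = (s + 3)*(s^2 - 4*s - 5) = (s - 5)*(s + 3)*(s + 1)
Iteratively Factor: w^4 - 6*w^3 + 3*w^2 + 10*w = (w + 1)*(w^3 - 7*w^2 + 10*w) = w*(w + 1)*(w^2 - 7*w + 10) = w*(w - 2)*(w + 1)*(w - 5)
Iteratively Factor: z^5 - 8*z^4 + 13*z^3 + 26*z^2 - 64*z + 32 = (z - 1)*(z^4 - 7*z^3 + 6*z^2 + 32*z - 32) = (z - 1)^2*(z^3 - 6*z^2 + 32) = (z - 4)*(z - 1)^2*(z^2 - 2*z - 8) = (z - 4)^2*(z - 1)^2*(z + 2)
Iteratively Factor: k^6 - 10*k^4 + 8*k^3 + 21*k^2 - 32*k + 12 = (k + 2)*(k^5 - 2*k^4 - 6*k^3 + 20*k^2 - 19*k + 6) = (k - 1)*(k + 2)*(k^4 - k^3 - 7*k^2 + 13*k - 6) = (k - 1)^2*(k + 2)*(k^3 - 7*k + 6) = (k - 2)*(k - 1)^2*(k + 2)*(k^2 + 2*k - 3) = (k - 2)*(k - 1)^2*(k + 2)*(k + 3)*(k - 1)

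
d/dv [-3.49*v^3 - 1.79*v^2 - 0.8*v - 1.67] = -10.47*v^2 - 3.58*v - 0.8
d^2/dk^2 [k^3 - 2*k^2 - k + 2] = 6*k - 4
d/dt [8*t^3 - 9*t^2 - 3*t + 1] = 24*t^2 - 18*t - 3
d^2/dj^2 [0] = 0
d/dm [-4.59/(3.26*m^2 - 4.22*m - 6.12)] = (29.9268*m - 19.3698)/(-3.26*m^2 + 4.22*m + 6.12)^2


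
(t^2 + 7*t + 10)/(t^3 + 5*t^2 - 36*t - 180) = (t + 2)/(t^2 - 36)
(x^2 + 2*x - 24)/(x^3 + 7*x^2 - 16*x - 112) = (x + 6)/(x^2 + 11*x + 28)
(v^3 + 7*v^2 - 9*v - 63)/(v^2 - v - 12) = (v^2 + 4*v - 21)/(v - 4)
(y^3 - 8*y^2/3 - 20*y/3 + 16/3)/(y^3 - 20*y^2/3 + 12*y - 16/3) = (y + 2)/(y - 2)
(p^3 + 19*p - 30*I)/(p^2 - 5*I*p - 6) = p + 5*I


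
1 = 1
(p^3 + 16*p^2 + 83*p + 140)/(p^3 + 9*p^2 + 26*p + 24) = (p^2 + 12*p + 35)/(p^2 + 5*p + 6)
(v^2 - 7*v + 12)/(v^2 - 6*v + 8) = (v - 3)/(v - 2)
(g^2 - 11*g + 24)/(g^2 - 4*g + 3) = (g - 8)/(g - 1)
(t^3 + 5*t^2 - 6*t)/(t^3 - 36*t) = (t - 1)/(t - 6)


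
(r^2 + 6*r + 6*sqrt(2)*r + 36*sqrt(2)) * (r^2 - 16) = r^4 + 6*r^3 + 6*sqrt(2)*r^3 - 16*r^2 + 36*sqrt(2)*r^2 - 96*sqrt(2)*r - 96*r - 576*sqrt(2)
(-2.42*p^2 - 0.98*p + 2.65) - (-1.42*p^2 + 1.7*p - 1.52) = -1.0*p^2 - 2.68*p + 4.17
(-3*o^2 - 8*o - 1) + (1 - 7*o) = -3*o^2 - 15*o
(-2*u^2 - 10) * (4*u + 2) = -8*u^3 - 4*u^2 - 40*u - 20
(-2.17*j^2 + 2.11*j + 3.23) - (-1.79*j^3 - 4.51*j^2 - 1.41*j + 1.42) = 1.79*j^3 + 2.34*j^2 + 3.52*j + 1.81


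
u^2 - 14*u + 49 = (u - 7)^2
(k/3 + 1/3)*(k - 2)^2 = k^3/3 - k^2 + 4/3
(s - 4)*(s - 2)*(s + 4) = s^3 - 2*s^2 - 16*s + 32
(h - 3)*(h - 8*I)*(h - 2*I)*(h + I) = h^4 - 3*h^3 - 9*I*h^3 - 6*h^2 + 27*I*h^2 + 18*h - 16*I*h + 48*I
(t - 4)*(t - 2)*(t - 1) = t^3 - 7*t^2 + 14*t - 8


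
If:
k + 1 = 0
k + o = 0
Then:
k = -1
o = 1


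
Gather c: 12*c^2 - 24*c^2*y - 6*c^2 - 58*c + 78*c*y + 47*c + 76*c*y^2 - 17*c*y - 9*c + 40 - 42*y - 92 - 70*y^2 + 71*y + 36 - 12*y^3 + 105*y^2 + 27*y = c^2*(6 - 24*y) + c*(76*y^2 + 61*y - 20) - 12*y^3 + 35*y^2 + 56*y - 16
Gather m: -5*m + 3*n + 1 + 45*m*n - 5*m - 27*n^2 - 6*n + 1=m*(45*n - 10) - 27*n^2 - 3*n + 2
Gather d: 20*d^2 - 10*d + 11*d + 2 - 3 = 20*d^2 + d - 1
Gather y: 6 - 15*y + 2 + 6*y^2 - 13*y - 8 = 6*y^2 - 28*y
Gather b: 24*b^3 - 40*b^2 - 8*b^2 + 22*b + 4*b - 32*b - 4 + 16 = 24*b^3 - 48*b^2 - 6*b + 12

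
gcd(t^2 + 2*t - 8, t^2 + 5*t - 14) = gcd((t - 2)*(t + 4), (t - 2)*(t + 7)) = t - 2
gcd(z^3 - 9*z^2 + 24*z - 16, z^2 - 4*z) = z - 4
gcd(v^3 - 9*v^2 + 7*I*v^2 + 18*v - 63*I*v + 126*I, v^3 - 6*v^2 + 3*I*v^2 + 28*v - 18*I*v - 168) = v^2 + v*(-6 + 7*I) - 42*I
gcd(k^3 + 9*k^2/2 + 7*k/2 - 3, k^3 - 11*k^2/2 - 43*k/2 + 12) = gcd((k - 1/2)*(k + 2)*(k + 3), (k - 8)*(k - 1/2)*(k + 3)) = k^2 + 5*k/2 - 3/2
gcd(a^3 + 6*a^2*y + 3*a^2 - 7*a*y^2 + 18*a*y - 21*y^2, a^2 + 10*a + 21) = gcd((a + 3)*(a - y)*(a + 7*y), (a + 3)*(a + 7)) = a + 3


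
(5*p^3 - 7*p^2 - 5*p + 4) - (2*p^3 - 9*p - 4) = 3*p^3 - 7*p^2 + 4*p + 8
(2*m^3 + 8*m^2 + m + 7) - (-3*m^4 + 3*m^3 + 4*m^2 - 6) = 3*m^4 - m^3 + 4*m^2 + m + 13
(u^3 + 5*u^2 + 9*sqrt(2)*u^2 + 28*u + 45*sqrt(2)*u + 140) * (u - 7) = u^4 - 2*u^3 + 9*sqrt(2)*u^3 - 18*sqrt(2)*u^2 - 7*u^2 - 315*sqrt(2)*u - 56*u - 980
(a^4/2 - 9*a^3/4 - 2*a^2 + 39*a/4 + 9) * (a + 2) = a^5/2 - 5*a^4/4 - 13*a^3/2 + 23*a^2/4 + 57*a/2 + 18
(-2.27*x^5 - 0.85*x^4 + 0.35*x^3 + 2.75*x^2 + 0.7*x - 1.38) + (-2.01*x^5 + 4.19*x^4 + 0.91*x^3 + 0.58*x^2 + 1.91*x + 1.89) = -4.28*x^5 + 3.34*x^4 + 1.26*x^3 + 3.33*x^2 + 2.61*x + 0.51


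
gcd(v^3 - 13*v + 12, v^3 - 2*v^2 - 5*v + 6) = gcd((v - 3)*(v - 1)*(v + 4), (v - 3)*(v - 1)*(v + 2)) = v^2 - 4*v + 3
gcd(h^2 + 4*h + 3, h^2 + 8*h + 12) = 1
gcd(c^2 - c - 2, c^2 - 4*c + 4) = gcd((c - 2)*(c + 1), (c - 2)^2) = c - 2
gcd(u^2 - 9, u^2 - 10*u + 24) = 1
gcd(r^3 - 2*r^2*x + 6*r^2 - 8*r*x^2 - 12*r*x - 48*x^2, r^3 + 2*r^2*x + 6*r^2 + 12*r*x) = r^2 + 2*r*x + 6*r + 12*x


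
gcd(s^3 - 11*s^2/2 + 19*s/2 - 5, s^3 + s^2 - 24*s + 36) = s - 2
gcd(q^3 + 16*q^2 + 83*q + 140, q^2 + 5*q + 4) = q + 4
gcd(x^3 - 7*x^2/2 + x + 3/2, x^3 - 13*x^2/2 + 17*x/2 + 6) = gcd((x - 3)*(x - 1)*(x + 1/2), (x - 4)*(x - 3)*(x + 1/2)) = x^2 - 5*x/2 - 3/2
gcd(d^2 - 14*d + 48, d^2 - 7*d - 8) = d - 8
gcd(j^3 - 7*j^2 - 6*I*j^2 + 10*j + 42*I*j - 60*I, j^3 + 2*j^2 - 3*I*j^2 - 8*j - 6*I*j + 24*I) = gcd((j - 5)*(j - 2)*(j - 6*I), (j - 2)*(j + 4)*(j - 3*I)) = j - 2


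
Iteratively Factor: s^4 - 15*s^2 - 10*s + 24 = (s - 1)*(s^3 + s^2 - 14*s - 24) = (s - 1)*(s + 2)*(s^2 - s - 12) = (s - 4)*(s - 1)*(s + 2)*(s + 3)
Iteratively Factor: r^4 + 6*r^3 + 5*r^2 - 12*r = (r + 4)*(r^3 + 2*r^2 - 3*r) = (r + 3)*(r + 4)*(r^2 - r) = (r - 1)*(r + 3)*(r + 4)*(r)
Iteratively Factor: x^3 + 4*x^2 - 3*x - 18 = (x - 2)*(x^2 + 6*x + 9) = (x - 2)*(x + 3)*(x + 3)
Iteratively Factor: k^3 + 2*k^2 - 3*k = (k)*(k^2 + 2*k - 3) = k*(k - 1)*(k + 3)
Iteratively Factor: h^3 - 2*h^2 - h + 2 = (h - 1)*(h^2 - h - 2) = (h - 1)*(h + 1)*(h - 2)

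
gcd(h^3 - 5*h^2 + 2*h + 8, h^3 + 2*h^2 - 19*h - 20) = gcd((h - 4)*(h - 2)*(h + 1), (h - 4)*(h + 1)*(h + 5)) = h^2 - 3*h - 4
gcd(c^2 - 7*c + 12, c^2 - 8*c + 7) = 1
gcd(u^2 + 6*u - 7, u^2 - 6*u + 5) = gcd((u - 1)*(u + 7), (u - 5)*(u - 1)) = u - 1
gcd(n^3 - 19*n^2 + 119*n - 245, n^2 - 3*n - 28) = n - 7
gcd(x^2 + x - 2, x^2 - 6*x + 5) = x - 1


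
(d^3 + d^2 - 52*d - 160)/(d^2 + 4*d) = d - 3 - 40/d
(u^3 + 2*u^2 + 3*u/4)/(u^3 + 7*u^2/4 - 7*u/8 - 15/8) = 2*u*(2*u + 1)/(4*u^2 + u - 5)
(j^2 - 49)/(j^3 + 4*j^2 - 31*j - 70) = (j - 7)/(j^2 - 3*j - 10)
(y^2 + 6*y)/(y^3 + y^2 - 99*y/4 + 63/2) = 4*y/(4*y^2 - 20*y + 21)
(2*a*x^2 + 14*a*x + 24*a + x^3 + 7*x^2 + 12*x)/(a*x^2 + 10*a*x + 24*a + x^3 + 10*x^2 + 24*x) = (2*a*x + 6*a + x^2 + 3*x)/(a*x + 6*a + x^2 + 6*x)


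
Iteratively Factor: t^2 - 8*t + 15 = (t - 3)*(t - 5)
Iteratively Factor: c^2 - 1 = (c + 1)*(c - 1)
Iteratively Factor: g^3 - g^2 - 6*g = (g)*(g^2 - g - 6) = g*(g - 3)*(g + 2)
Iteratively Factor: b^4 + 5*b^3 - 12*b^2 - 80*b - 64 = (b + 4)*(b^3 + b^2 - 16*b - 16) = (b + 1)*(b + 4)*(b^2 - 16) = (b - 4)*(b + 1)*(b + 4)*(b + 4)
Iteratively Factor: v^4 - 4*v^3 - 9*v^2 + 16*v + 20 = (v + 1)*(v^3 - 5*v^2 - 4*v + 20) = (v - 2)*(v + 1)*(v^2 - 3*v - 10) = (v - 2)*(v + 1)*(v + 2)*(v - 5)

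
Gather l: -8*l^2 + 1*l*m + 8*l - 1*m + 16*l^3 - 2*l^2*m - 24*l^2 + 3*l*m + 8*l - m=16*l^3 + l^2*(-2*m - 32) + l*(4*m + 16) - 2*m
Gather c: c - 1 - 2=c - 3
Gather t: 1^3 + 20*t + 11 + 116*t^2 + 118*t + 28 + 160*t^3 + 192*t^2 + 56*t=160*t^3 + 308*t^2 + 194*t + 40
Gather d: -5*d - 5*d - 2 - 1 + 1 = -10*d - 2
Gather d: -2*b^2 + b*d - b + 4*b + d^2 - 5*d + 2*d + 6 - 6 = -2*b^2 + 3*b + d^2 + d*(b - 3)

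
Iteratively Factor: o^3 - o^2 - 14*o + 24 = (o + 4)*(o^2 - 5*o + 6) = (o - 2)*(o + 4)*(o - 3)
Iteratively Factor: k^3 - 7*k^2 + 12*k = (k - 3)*(k^2 - 4*k) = (k - 4)*(k - 3)*(k)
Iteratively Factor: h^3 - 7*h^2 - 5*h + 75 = (h + 3)*(h^2 - 10*h + 25) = (h - 5)*(h + 3)*(h - 5)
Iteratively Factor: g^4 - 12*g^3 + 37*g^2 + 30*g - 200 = (g + 2)*(g^3 - 14*g^2 + 65*g - 100) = (g - 4)*(g + 2)*(g^2 - 10*g + 25) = (g - 5)*(g - 4)*(g + 2)*(g - 5)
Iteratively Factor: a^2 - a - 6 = (a + 2)*(a - 3)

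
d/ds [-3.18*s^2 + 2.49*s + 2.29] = 2.49 - 6.36*s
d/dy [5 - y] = -1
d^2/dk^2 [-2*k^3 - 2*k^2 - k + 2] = -12*k - 4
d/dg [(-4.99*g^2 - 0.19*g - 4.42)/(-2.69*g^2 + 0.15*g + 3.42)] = (-1.2596*g^2 - 57.9112*g + 0.0131999999999999)/(7.2361*g^4 - 0.807*g^3 - 18.3771*g^2 + 1.026*g + 11.6964)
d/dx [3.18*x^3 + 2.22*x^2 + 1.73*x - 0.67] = 9.54*x^2 + 4.44*x + 1.73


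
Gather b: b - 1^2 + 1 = b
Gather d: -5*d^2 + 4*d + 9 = -5*d^2 + 4*d + 9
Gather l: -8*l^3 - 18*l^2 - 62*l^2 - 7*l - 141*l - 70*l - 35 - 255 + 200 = -8*l^3 - 80*l^2 - 218*l - 90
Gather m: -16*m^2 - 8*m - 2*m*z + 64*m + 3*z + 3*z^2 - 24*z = -16*m^2 + m*(56 - 2*z) + 3*z^2 - 21*z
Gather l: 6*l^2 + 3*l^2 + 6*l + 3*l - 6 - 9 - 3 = 9*l^2 + 9*l - 18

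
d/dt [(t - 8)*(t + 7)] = 2*t - 1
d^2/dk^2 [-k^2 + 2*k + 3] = -2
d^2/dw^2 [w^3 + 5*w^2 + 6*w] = 6*w + 10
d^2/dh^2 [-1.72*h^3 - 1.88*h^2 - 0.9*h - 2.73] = -10.32*h - 3.76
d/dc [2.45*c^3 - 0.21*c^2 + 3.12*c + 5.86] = 7.35*c^2 - 0.42*c + 3.12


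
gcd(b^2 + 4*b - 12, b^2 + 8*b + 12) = b + 6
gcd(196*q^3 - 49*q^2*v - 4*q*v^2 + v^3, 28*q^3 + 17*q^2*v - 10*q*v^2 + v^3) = 28*q^2 - 11*q*v + v^2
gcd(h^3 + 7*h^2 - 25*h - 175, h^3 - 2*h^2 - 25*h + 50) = h^2 - 25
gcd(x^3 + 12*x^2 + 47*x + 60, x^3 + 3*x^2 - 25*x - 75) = x^2 + 8*x + 15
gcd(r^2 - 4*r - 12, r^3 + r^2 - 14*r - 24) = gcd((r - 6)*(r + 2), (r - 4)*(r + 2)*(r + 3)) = r + 2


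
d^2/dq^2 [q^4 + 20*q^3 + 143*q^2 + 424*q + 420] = 12*q^2 + 120*q + 286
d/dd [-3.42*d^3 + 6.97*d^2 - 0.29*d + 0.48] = -10.26*d^2 + 13.94*d - 0.29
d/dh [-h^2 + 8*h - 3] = 8 - 2*h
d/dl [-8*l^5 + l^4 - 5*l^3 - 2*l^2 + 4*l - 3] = -40*l^4 + 4*l^3 - 15*l^2 - 4*l + 4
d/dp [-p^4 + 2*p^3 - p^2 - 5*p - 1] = -4*p^3 + 6*p^2 - 2*p - 5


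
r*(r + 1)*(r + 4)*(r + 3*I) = r^4 + 5*r^3 + 3*I*r^3 + 4*r^2 + 15*I*r^2 + 12*I*r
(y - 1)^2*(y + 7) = y^3 + 5*y^2 - 13*y + 7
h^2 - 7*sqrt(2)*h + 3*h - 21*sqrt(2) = (h + 3)*(h - 7*sqrt(2))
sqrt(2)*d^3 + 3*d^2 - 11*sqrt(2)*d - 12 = (d - 2*sqrt(2))*(d + 3*sqrt(2))*(sqrt(2)*d + 1)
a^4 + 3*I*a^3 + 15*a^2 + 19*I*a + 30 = (a - 3*I)*(a - I)*(a + 2*I)*(a + 5*I)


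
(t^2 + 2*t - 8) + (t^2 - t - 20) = 2*t^2 + t - 28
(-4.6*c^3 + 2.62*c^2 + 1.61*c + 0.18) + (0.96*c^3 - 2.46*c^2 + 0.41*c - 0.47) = -3.64*c^3 + 0.16*c^2 + 2.02*c - 0.29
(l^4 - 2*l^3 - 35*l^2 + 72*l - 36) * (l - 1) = l^5 - 3*l^4 - 33*l^3 + 107*l^2 - 108*l + 36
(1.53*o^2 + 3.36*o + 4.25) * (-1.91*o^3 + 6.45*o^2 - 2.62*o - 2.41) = -2.9223*o^5 + 3.4509*o^4 + 9.5459*o^3 + 14.922*o^2 - 19.2326*o - 10.2425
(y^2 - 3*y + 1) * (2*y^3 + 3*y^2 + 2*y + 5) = 2*y^5 - 3*y^4 - 5*y^3 + 2*y^2 - 13*y + 5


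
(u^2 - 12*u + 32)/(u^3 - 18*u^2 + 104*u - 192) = 1/(u - 6)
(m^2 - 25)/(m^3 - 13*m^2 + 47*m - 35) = (m + 5)/(m^2 - 8*m + 7)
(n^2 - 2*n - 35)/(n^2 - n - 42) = (n + 5)/(n + 6)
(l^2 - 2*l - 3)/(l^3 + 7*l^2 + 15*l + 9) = (l - 3)/(l^2 + 6*l + 9)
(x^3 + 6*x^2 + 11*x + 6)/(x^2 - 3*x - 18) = (x^2 + 3*x + 2)/(x - 6)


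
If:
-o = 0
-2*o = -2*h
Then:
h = 0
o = 0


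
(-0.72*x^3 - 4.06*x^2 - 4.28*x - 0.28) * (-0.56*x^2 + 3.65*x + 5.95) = 0.4032*x^5 - 0.3544*x^4 - 16.7062*x^3 - 39.6222*x^2 - 26.488*x - 1.666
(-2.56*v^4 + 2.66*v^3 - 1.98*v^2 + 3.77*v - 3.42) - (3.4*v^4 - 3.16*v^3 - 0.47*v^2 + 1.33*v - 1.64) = -5.96*v^4 + 5.82*v^3 - 1.51*v^2 + 2.44*v - 1.78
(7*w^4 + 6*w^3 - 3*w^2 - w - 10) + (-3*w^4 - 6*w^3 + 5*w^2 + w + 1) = 4*w^4 + 2*w^2 - 9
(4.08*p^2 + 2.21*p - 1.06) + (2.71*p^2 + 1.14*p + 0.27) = 6.79*p^2 + 3.35*p - 0.79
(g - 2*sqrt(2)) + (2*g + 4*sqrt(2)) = 3*g + 2*sqrt(2)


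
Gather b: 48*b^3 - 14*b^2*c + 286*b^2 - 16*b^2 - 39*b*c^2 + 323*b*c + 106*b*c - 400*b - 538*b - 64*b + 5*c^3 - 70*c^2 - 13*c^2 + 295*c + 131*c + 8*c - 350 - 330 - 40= 48*b^3 + b^2*(270 - 14*c) + b*(-39*c^2 + 429*c - 1002) + 5*c^3 - 83*c^2 + 434*c - 720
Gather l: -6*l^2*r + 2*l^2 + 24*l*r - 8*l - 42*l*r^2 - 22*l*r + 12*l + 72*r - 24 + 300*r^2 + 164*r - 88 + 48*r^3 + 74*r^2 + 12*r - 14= l^2*(2 - 6*r) + l*(-42*r^2 + 2*r + 4) + 48*r^3 + 374*r^2 + 248*r - 126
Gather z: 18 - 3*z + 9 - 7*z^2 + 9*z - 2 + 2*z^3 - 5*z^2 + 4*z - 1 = 2*z^3 - 12*z^2 + 10*z + 24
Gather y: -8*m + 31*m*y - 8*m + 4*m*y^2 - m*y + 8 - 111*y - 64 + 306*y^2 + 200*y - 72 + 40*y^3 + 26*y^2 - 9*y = -16*m + 40*y^3 + y^2*(4*m + 332) + y*(30*m + 80) - 128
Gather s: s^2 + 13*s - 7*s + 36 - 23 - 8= s^2 + 6*s + 5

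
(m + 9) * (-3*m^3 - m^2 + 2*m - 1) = -3*m^4 - 28*m^3 - 7*m^2 + 17*m - 9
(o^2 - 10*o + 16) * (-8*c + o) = -8*c*o^2 + 80*c*o - 128*c + o^3 - 10*o^2 + 16*o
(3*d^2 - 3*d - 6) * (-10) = -30*d^2 + 30*d + 60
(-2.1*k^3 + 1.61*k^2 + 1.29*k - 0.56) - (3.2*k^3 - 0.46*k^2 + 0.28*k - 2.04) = -5.3*k^3 + 2.07*k^2 + 1.01*k + 1.48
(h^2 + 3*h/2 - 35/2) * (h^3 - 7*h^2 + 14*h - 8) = h^5 - 11*h^4/2 - 14*h^3 + 271*h^2/2 - 257*h + 140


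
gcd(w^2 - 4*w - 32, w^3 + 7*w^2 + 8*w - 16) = w + 4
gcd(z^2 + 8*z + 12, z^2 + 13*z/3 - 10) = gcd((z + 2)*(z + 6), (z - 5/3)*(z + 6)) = z + 6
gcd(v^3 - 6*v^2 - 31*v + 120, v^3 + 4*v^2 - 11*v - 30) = v^2 + 2*v - 15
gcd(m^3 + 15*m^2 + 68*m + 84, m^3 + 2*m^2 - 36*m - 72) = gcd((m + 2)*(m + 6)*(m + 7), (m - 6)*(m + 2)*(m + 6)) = m^2 + 8*m + 12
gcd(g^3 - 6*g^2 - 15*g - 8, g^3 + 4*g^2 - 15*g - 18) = g + 1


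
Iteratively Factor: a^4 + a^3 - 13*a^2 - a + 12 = (a + 4)*(a^3 - 3*a^2 - a + 3) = (a + 1)*(a + 4)*(a^2 - 4*a + 3) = (a - 3)*(a + 1)*(a + 4)*(a - 1)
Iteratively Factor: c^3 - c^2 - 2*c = (c - 2)*(c^2 + c) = (c - 2)*(c + 1)*(c)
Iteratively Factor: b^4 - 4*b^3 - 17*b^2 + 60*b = (b - 5)*(b^3 + b^2 - 12*b) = (b - 5)*(b + 4)*(b^2 - 3*b) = b*(b - 5)*(b + 4)*(b - 3)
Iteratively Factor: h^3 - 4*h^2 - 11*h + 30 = (h + 3)*(h^2 - 7*h + 10) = (h - 5)*(h + 3)*(h - 2)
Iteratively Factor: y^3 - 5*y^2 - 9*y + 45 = (y - 3)*(y^2 - 2*y - 15) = (y - 5)*(y - 3)*(y + 3)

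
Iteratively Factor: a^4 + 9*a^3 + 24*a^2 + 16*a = (a + 4)*(a^3 + 5*a^2 + 4*a) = (a + 1)*(a + 4)*(a^2 + 4*a) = (a + 1)*(a + 4)^2*(a)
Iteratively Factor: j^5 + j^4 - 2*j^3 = (j)*(j^4 + j^3 - 2*j^2) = j^2*(j^3 + j^2 - 2*j) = j^3*(j^2 + j - 2) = j^3*(j + 2)*(j - 1)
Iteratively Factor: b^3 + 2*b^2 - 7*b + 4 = (b - 1)*(b^2 + 3*b - 4) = (b - 1)*(b + 4)*(b - 1)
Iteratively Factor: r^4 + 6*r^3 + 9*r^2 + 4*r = (r + 1)*(r^3 + 5*r^2 + 4*r) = (r + 1)^2*(r^2 + 4*r) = (r + 1)^2*(r + 4)*(r)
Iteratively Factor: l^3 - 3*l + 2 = (l - 1)*(l^2 + l - 2) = (l - 1)*(l + 2)*(l - 1)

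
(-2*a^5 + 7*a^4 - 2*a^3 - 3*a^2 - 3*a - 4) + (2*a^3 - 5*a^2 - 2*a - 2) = -2*a^5 + 7*a^4 - 8*a^2 - 5*a - 6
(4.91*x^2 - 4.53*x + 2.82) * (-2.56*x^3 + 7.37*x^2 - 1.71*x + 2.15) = -12.5696*x^5 + 47.7835*x^4 - 49.0014*x^3 + 39.0862*x^2 - 14.5617*x + 6.063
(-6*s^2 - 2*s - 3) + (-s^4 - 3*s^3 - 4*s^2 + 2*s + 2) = -s^4 - 3*s^3 - 10*s^2 - 1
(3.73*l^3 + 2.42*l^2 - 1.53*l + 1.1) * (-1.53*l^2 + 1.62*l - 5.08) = -5.7069*l^5 + 2.34*l^4 - 12.6871*l^3 - 16.4552*l^2 + 9.5544*l - 5.588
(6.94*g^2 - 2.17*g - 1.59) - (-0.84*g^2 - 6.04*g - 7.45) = 7.78*g^2 + 3.87*g + 5.86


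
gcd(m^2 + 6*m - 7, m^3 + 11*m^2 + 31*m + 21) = m + 7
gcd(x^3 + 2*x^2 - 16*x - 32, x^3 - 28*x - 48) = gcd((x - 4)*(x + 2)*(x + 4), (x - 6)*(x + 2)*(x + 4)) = x^2 + 6*x + 8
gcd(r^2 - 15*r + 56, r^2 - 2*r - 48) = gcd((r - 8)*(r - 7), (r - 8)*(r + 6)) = r - 8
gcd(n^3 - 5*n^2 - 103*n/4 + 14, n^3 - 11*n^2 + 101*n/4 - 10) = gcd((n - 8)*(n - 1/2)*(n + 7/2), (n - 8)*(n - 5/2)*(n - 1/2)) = n^2 - 17*n/2 + 4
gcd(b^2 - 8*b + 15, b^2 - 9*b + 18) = b - 3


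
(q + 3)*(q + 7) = q^2 + 10*q + 21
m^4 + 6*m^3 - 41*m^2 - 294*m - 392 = (m - 7)*(m + 2)*(m + 4)*(m + 7)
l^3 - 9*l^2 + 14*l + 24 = (l - 6)*(l - 4)*(l + 1)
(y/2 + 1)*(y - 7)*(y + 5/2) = y^3/2 - 5*y^2/4 - 53*y/4 - 35/2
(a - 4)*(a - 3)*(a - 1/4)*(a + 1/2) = a^4 - 27*a^3/4 + 81*a^2/8 + 31*a/8 - 3/2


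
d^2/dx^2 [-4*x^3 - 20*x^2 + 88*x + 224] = -24*x - 40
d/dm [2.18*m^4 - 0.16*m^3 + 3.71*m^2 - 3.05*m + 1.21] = 8.72*m^3 - 0.48*m^2 + 7.42*m - 3.05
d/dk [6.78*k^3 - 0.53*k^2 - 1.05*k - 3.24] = 20.34*k^2 - 1.06*k - 1.05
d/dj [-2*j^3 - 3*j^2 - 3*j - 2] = -6*j^2 - 6*j - 3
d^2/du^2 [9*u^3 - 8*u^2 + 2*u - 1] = 54*u - 16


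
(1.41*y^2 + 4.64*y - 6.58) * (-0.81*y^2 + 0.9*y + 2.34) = -1.1421*y^4 - 2.4894*y^3 + 12.8052*y^2 + 4.9356*y - 15.3972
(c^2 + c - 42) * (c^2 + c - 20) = c^4 + 2*c^3 - 61*c^2 - 62*c + 840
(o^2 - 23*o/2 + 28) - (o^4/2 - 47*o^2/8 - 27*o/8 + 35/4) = -o^4/2 + 55*o^2/8 - 65*o/8 + 77/4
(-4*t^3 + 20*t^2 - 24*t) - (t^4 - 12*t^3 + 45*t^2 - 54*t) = -t^4 + 8*t^3 - 25*t^2 + 30*t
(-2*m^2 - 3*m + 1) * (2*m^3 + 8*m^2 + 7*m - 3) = -4*m^5 - 22*m^4 - 36*m^3 - 7*m^2 + 16*m - 3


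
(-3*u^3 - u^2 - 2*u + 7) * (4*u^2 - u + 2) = -12*u^5 - u^4 - 13*u^3 + 28*u^2 - 11*u + 14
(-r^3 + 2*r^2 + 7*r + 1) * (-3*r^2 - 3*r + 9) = 3*r^5 - 3*r^4 - 36*r^3 - 6*r^2 + 60*r + 9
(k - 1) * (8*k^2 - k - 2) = 8*k^3 - 9*k^2 - k + 2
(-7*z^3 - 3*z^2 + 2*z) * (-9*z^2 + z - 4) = 63*z^5 + 20*z^4 + 7*z^3 + 14*z^2 - 8*z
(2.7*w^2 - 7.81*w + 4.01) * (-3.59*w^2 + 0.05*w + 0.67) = -9.693*w^4 + 28.1729*w^3 - 12.9774*w^2 - 5.0322*w + 2.6867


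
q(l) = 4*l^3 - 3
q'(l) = 12*l^2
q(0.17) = -2.98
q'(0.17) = 0.35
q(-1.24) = -10.63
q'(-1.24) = 18.45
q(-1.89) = -30.01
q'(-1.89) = 42.87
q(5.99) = 856.69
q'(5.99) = 430.56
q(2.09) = 33.52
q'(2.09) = 52.42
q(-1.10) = -8.32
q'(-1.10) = 14.52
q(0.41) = -2.72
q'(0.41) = 2.02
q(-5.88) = -816.19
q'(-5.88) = 414.89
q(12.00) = 6909.00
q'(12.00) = 1728.00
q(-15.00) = -13503.00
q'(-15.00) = 2700.00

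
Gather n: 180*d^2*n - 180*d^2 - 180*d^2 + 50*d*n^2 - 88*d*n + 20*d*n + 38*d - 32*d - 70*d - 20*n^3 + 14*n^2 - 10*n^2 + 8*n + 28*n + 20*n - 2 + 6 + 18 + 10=-360*d^2 - 64*d - 20*n^3 + n^2*(50*d + 4) + n*(180*d^2 - 68*d + 56) + 32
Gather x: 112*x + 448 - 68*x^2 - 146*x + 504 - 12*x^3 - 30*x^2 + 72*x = -12*x^3 - 98*x^2 + 38*x + 952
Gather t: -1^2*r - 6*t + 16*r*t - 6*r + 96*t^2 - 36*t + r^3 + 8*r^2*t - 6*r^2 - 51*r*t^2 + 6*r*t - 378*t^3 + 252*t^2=r^3 - 6*r^2 - 7*r - 378*t^3 + t^2*(348 - 51*r) + t*(8*r^2 + 22*r - 42)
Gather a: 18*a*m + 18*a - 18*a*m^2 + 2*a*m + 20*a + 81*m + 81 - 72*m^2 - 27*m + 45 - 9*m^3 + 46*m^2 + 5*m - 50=a*(-18*m^2 + 20*m + 38) - 9*m^3 - 26*m^2 + 59*m + 76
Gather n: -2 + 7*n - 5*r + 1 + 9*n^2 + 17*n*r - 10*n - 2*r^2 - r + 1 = 9*n^2 + n*(17*r - 3) - 2*r^2 - 6*r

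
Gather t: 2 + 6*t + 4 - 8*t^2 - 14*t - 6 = -8*t^2 - 8*t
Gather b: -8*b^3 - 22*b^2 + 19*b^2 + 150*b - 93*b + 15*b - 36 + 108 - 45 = -8*b^3 - 3*b^2 + 72*b + 27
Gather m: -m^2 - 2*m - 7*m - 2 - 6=-m^2 - 9*m - 8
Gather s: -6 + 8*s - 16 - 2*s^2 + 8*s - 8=-2*s^2 + 16*s - 30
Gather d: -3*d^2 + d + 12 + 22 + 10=-3*d^2 + d + 44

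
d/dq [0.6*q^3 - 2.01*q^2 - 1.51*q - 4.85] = 1.8*q^2 - 4.02*q - 1.51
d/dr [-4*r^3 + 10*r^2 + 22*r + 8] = -12*r^2 + 20*r + 22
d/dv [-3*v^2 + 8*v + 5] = 8 - 6*v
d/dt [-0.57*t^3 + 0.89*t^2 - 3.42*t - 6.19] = -1.71*t^2 + 1.78*t - 3.42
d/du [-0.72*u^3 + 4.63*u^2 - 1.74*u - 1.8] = -2.16*u^2 + 9.26*u - 1.74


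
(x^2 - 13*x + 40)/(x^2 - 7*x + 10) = (x - 8)/(x - 2)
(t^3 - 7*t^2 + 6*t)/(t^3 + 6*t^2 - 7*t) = (t - 6)/(t + 7)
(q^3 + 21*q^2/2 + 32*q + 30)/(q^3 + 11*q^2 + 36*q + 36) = (q + 5/2)/(q + 3)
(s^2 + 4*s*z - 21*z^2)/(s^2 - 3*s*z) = (s + 7*z)/s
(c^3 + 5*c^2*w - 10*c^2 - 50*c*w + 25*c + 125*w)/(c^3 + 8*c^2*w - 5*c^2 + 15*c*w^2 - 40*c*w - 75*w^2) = (c - 5)/(c + 3*w)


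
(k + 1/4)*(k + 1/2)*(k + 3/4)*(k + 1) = k^4 + 5*k^3/2 + 35*k^2/16 + 25*k/32 + 3/32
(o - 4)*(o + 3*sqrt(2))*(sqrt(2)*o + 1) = sqrt(2)*o^3 - 4*sqrt(2)*o^2 + 7*o^2 - 28*o + 3*sqrt(2)*o - 12*sqrt(2)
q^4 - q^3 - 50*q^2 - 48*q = q*(q - 8)*(q + 1)*(q + 6)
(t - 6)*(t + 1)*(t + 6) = t^3 + t^2 - 36*t - 36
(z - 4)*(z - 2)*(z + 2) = z^3 - 4*z^2 - 4*z + 16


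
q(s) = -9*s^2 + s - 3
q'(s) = 1 - 18*s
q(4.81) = -206.41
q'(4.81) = -85.58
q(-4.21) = -166.73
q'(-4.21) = 76.78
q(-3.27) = -102.51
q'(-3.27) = 59.86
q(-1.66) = -29.46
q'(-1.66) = 30.88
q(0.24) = -3.28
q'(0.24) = -3.32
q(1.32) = -17.36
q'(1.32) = -22.76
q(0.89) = -9.24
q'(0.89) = -15.02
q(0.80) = -7.96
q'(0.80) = -13.40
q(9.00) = -723.00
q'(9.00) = -161.00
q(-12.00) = -1311.00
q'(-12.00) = 217.00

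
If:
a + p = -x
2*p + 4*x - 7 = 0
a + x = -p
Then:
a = x - 7/2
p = 7/2 - 2*x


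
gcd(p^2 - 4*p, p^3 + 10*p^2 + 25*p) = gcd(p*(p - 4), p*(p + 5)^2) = p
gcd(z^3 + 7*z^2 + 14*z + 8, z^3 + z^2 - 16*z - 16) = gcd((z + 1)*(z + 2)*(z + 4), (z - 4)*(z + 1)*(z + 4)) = z^2 + 5*z + 4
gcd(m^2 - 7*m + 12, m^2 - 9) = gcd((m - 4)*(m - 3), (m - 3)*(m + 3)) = m - 3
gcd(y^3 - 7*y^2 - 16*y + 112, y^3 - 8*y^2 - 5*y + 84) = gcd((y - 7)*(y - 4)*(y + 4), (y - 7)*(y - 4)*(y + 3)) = y^2 - 11*y + 28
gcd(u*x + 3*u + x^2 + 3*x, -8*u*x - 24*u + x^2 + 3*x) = x + 3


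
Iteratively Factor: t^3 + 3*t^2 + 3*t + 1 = (t + 1)*(t^2 + 2*t + 1) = (t + 1)^2*(t + 1)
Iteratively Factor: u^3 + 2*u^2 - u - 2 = (u + 1)*(u^2 + u - 2) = (u + 1)*(u + 2)*(u - 1)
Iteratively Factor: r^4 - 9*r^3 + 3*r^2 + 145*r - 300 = (r - 3)*(r^3 - 6*r^2 - 15*r + 100) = (r - 3)*(r + 4)*(r^2 - 10*r + 25) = (r - 5)*(r - 3)*(r + 4)*(r - 5)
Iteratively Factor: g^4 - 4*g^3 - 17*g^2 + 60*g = (g - 5)*(g^3 + g^2 - 12*g) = (g - 5)*(g + 4)*(g^2 - 3*g) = g*(g - 5)*(g + 4)*(g - 3)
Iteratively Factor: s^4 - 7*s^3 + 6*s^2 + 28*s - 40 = (s - 5)*(s^3 - 2*s^2 - 4*s + 8) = (s - 5)*(s - 2)*(s^2 - 4) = (s - 5)*(s - 2)*(s + 2)*(s - 2)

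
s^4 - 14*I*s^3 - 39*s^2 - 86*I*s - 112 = (s - 8*I)*(s - 7*I)*(s - I)*(s + 2*I)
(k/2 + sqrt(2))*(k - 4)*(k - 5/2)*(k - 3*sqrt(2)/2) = k^4/2 - 13*k^3/4 + sqrt(2)*k^3/4 - 13*sqrt(2)*k^2/8 + 2*k^2 + 5*sqrt(2)*k/2 + 39*k/2 - 30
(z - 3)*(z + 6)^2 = z^3 + 9*z^2 - 108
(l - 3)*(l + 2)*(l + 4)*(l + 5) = l^4 + 8*l^3 + 5*l^2 - 74*l - 120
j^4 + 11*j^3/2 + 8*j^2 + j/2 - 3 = (j - 1/2)*(j + 1)*(j + 2)*(j + 3)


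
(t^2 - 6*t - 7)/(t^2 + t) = (t - 7)/t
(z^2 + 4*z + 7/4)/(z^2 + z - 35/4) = (2*z + 1)/(2*z - 5)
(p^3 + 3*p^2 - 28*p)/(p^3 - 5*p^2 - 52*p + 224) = p/(p - 8)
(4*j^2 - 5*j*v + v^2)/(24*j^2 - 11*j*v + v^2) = (4*j^2 - 5*j*v + v^2)/(24*j^2 - 11*j*v + v^2)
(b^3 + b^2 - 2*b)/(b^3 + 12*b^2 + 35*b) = (b^2 + b - 2)/(b^2 + 12*b + 35)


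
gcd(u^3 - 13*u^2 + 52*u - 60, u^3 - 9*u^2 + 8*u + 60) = u^2 - 11*u + 30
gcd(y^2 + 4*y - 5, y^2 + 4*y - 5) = y^2 + 4*y - 5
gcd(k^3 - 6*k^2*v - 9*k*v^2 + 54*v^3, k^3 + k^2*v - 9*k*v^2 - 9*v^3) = -k^2 + 9*v^2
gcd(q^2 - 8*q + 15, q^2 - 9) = q - 3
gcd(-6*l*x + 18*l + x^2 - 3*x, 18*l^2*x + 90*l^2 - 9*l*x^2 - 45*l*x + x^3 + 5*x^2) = -6*l + x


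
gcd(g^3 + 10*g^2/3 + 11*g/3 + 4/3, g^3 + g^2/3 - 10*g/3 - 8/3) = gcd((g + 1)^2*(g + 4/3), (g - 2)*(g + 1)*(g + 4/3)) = g^2 + 7*g/3 + 4/3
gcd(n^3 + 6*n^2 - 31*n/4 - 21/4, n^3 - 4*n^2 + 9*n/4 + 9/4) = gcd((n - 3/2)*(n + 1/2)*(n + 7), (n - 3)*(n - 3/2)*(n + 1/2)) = n^2 - n - 3/4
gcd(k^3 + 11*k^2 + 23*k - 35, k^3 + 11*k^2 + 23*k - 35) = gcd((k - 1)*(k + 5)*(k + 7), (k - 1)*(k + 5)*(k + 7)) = k^3 + 11*k^2 + 23*k - 35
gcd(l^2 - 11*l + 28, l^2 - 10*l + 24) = l - 4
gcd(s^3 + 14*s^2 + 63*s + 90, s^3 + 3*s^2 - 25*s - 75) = s^2 + 8*s + 15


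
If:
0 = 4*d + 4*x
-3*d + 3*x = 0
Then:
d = 0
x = 0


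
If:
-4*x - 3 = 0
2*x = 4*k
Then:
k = -3/8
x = -3/4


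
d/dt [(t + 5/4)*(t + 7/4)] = 2*t + 3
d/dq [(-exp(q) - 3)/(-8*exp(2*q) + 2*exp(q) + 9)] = (-2*(exp(q) + 3)*(8*exp(q) - 1) + 8*exp(2*q) - 2*exp(q) - 9)*exp(q)/(-8*exp(2*q) + 2*exp(q) + 9)^2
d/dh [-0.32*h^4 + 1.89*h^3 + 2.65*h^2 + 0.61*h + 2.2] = -1.28*h^3 + 5.67*h^2 + 5.3*h + 0.61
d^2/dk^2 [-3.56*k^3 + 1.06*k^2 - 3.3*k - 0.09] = 2.12 - 21.36*k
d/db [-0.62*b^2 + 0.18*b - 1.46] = 0.18 - 1.24*b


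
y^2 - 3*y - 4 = (y - 4)*(y + 1)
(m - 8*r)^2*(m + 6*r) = m^3 - 10*m^2*r - 32*m*r^2 + 384*r^3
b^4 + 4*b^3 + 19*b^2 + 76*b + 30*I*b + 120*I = (b + 4)*(b - 5*I)*(b + 2*I)*(b + 3*I)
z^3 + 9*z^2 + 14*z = z*(z + 2)*(z + 7)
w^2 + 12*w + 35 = (w + 5)*(w + 7)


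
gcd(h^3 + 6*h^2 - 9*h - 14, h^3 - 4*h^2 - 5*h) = h + 1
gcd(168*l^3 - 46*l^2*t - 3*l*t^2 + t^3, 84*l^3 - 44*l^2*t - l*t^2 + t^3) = -42*l^2 + l*t + t^2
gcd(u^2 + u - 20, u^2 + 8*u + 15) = u + 5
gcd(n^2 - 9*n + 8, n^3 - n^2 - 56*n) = n - 8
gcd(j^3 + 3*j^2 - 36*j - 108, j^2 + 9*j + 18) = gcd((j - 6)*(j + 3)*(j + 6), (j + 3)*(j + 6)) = j^2 + 9*j + 18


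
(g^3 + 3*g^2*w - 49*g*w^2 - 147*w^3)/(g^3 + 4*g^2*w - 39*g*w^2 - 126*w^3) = (-g + 7*w)/(-g + 6*w)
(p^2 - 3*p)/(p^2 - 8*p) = (p - 3)/(p - 8)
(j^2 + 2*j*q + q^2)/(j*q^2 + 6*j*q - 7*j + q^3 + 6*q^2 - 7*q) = (j + q)/(q^2 + 6*q - 7)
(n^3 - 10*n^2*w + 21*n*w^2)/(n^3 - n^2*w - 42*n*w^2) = (n - 3*w)/(n + 6*w)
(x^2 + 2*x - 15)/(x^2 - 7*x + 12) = (x + 5)/(x - 4)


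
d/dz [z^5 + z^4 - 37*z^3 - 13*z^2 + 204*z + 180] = 5*z^4 + 4*z^3 - 111*z^2 - 26*z + 204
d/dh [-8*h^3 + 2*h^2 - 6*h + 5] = -24*h^2 + 4*h - 6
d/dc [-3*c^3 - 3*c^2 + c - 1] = -9*c^2 - 6*c + 1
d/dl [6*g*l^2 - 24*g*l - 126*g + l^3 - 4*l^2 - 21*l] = 12*g*l - 24*g + 3*l^2 - 8*l - 21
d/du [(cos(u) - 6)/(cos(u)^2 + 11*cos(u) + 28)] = (cos(u)^2 - 12*cos(u) - 94)*sin(u)/(cos(u)^2 + 11*cos(u) + 28)^2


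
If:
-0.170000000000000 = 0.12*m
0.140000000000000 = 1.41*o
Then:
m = -1.42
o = 0.10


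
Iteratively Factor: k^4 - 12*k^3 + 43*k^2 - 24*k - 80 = (k - 4)*(k^3 - 8*k^2 + 11*k + 20) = (k - 4)*(k + 1)*(k^2 - 9*k + 20) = (k - 5)*(k - 4)*(k + 1)*(k - 4)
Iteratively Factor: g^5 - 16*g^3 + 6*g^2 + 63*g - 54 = (g + 3)*(g^4 - 3*g^3 - 7*g^2 + 27*g - 18) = (g - 2)*(g + 3)*(g^3 - g^2 - 9*g + 9) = (g - 3)*(g - 2)*(g + 3)*(g^2 + 2*g - 3) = (g - 3)*(g - 2)*(g + 3)^2*(g - 1)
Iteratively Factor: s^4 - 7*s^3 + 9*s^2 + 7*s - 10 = (s - 2)*(s^3 - 5*s^2 - s + 5) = (s - 2)*(s + 1)*(s^2 - 6*s + 5) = (s - 2)*(s - 1)*(s + 1)*(s - 5)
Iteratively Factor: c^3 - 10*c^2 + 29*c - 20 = (c - 5)*(c^2 - 5*c + 4) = (c - 5)*(c - 1)*(c - 4)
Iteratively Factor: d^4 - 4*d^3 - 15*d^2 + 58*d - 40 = (d - 1)*(d^3 - 3*d^2 - 18*d + 40) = (d - 1)*(d + 4)*(d^2 - 7*d + 10) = (d - 5)*(d - 1)*(d + 4)*(d - 2)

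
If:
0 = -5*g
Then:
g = 0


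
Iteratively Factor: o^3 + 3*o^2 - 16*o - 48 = (o - 4)*(o^2 + 7*o + 12) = (o - 4)*(o + 3)*(o + 4)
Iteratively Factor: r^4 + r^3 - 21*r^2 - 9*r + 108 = (r - 3)*(r^3 + 4*r^2 - 9*r - 36) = (r - 3)*(r + 4)*(r^2 - 9) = (r - 3)*(r + 3)*(r + 4)*(r - 3)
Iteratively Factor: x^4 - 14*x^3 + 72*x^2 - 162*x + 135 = (x - 3)*(x^3 - 11*x^2 + 39*x - 45) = (x - 3)^2*(x^2 - 8*x + 15) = (x - 3)^3*(x - 5)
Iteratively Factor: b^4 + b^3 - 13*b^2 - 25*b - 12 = (b - 4)*(b^3 + 5*b^2 + 7*b + 3) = (b - 4)*(b + 3)*(b^2 + 2*b + 1) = (b - 4)*(b + 1)*(b + 3)*(b + 1)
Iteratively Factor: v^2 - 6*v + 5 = (v - 1)*(v - 5)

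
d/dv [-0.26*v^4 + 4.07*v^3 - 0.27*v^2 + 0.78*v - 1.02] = -1.04*v^3 + 12.21*v^2 - 0.54*v + 0.78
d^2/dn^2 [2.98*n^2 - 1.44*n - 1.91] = 5.96000000000000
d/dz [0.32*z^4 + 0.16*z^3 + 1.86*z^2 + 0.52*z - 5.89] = 1.28*z^3 + 0.48*z^2 + 3.72*z + 0.52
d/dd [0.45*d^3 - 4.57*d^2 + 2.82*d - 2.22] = 1.35*d^2 - 9.14*d + 2.82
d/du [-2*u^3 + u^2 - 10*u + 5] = -6*u^2 + 2*u - 10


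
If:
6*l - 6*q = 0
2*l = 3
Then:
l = 3/2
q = 3/2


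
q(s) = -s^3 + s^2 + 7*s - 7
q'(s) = -3*s^2 + 2*s + 7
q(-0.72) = -11.15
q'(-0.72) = 4.00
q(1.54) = 2.50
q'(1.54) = 2.97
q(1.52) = 2.44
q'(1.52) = 3.11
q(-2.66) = 0.28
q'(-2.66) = -19.55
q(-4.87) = 98.13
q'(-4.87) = -73.89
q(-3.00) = 8.00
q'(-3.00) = -26.00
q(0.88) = -0.75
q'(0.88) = 6.44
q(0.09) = -6.36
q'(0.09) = 7.16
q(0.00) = -7.00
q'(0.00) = 7.00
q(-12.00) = 1781.00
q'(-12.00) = -449.00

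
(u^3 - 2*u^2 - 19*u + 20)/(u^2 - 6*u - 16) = (-u^3 + 2*u^2 + 19*u - 20)/(-u^2 + 6*u + 16)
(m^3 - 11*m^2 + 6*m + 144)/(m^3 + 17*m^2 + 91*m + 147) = (m^2 - 14*m + 48)/(m^2 + 14*m + 49)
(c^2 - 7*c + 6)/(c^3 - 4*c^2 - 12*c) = (c - 1)/(c*(c + 2))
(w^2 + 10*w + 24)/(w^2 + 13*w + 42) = (w + 4)/(w + 7)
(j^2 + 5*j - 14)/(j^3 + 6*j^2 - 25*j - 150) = (j^2 + 5*j - 14)/(j^3 + 6*j^2 - 25*j - 150)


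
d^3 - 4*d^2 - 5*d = d*(d - 5)*(d + 1)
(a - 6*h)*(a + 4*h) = a^2 - 2*a*h - 24*h^2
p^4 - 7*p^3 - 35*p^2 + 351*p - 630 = (p - 6)*(p - 5)*(p - 3)*(p + 7)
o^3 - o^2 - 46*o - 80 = (o - 8)*(o + 2)*(o + 5)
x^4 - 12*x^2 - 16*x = x*(x - 4)*(x + 2)^2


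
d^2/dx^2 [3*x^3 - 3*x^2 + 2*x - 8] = 18*x - 6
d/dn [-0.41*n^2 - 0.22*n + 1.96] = -0.82*n - 0.22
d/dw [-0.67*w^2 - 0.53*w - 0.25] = -1.34*w - 0.53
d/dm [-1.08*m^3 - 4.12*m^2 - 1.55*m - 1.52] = -3.24*m^2 - 8.24*m - 1.55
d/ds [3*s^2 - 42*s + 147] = 6*s - 42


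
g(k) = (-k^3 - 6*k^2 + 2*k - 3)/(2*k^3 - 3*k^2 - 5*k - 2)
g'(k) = (-6*k^2 + 6*k + 5)*(-k^3 - 6*k^2 + 2*k - 3)/(2*k^3 - 3*k^2 - 5*k - 2)^2 + (-3*k^2 - 12*k + 2)/(2*k^3 - 3*k^2 - 5*k - 2)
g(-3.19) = 0.47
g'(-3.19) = 0.31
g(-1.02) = 4.77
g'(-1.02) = 11.19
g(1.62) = 2.09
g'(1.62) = 2.90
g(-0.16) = 2.70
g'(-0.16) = -11.16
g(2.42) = 14.28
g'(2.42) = 80.51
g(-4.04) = 0.26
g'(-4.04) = 0.18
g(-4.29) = 0.22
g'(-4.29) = 0.16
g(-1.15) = 3.59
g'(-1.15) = 7.22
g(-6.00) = 0.03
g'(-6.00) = 0.08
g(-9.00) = -0.13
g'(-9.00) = 0.04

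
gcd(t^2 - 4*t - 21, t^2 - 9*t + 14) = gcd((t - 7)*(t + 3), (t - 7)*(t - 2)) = t - 7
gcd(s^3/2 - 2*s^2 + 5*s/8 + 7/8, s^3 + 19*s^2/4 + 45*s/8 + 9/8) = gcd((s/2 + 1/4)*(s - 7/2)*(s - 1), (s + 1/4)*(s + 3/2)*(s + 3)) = 1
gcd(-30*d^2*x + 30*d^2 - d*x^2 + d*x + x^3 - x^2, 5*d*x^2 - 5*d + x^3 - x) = 5*d*x - 5*d + x^2 - x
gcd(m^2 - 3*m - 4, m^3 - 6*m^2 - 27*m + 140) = m - 4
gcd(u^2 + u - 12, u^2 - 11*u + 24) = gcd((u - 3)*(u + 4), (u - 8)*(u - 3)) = u - 3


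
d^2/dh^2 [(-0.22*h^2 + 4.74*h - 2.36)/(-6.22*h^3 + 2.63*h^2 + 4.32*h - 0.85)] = (17.022896*h^6 - 1100.298096*h^5 + 1596.363*h^4 - 959.287404*h^3 + 21.1338599999999*h^2 + 22.438716*h + 64.145428)/(240.641848*h^9 - 305.251476*h^8 - 372.33231*h^7 + 504.478885*h^6 + 175.1685*h^5 - 266.647281*h^4 - 9.19555800000002*h^3 + 41.888595*h^2 - 9.3636*h + 0.614125)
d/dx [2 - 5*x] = -5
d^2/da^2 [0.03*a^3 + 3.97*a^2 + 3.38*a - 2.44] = 0.18*a + 7.94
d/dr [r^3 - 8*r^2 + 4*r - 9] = 3*r^2 - 16*r + 4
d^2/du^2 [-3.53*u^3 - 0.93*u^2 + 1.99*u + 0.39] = -21.18*u - 1.86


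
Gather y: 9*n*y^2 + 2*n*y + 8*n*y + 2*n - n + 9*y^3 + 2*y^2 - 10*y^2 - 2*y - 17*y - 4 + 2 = n + 9*y^3 + y^2*(9*n - 8) + y*(10*n - 19) - 2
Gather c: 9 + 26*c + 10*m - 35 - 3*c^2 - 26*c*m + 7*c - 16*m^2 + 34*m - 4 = -3*c^2 + c*(33 - 26*m) - 16*m^2 + 44*m - 30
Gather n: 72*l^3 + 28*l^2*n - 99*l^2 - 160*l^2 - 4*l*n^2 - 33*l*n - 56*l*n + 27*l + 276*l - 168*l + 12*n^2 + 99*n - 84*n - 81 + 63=72*l^3 - 259*l^2 + 135*l + n^2*(12 - 4*l) + n*(28*l^2 - 89*l + 15) - 18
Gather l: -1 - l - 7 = -l - 8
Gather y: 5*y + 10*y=15*y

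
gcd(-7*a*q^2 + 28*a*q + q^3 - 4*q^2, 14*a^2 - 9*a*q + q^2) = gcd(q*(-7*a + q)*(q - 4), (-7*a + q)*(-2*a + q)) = -7*a + q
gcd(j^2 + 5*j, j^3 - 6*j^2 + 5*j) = j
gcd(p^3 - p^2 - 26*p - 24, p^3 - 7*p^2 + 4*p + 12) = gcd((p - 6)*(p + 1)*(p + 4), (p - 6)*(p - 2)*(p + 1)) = p^2 - 5*p - 6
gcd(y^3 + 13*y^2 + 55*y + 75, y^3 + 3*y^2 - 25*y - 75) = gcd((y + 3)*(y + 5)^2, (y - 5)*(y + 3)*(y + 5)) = y^2 + 8*y + 15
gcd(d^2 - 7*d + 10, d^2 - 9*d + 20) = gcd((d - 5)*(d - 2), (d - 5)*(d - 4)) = d - 5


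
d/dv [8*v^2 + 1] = 16*v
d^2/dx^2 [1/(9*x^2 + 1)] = 18*(27*x^2 - 1)/(9*x^2 + 1)^3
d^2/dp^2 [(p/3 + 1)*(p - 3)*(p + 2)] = 2*p + 4/3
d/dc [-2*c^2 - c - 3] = -4*c - 1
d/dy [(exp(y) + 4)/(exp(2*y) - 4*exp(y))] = (-exp(2*y) - 8*exp(y) + 16)*exp(-y)/(exp(2*y) - 8*exp(y) + 16)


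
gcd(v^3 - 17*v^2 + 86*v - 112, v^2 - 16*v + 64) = v - 8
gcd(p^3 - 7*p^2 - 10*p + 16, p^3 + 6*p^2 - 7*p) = p - 1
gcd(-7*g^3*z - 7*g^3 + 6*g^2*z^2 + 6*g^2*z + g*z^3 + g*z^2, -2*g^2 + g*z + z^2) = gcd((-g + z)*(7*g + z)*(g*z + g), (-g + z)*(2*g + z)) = -g + z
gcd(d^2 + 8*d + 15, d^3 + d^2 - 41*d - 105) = d^2 + 8*d + 15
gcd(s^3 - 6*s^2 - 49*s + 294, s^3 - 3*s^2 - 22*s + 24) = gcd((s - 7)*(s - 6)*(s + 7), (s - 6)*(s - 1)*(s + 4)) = s - 6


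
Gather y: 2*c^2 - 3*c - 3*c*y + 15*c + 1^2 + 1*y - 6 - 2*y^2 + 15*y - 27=2*c^2 + 12*c - 2*y^2 + y*(16 - 3*c) - 32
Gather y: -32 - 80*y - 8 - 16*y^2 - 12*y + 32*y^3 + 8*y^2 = 32*y^3 - 8*y^2 - 92*y - 40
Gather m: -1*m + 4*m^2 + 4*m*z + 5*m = 4*m^2 + m*(4*z + 4)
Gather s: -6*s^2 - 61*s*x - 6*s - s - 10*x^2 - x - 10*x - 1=-6*s^2 + s*(-61*x - 7) - 10*x^2 - 11*x - 1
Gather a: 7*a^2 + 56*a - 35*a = 7*a^2 + 21*a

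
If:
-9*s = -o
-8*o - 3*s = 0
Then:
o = 0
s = 0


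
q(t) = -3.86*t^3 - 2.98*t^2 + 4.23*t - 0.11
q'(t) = -11.58*t^2 - 5.96*t + 4.23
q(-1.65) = 2.14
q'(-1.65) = -17.46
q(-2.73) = 44.67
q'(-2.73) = -65.80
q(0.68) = 0.17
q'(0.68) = -5.18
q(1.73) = -21.70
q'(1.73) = -40.74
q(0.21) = 0.61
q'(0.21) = 2.47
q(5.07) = -558.31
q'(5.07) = -323.65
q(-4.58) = 288.84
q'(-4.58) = -211.38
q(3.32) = -160.17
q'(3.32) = -143.20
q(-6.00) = 700.99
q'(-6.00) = -376.89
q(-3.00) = 64.60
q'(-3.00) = -82.11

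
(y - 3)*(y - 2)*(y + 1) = y^3 - 4*y^2 + y + 6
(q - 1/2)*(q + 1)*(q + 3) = q^3 + 7*q^2/2 + q - 3/2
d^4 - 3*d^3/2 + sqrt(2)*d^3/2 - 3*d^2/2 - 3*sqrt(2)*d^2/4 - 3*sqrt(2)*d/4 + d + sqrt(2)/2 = (d - 2)*(d - 1/2)*(d + 1)*(d + sqrt(2)/2)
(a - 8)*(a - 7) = a^2 - 15*a + 56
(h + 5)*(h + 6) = h^2 + 11*h + 30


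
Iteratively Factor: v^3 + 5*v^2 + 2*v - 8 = (v + 2)*(v^2 + 3*v - 4) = (v + 2)*(v + 4)*(v - 1)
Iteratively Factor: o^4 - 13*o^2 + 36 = (o + 3)*(o^3 - 3*o^2 - 4*o + 12) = (o - 3)*(o + 3)*(o^2 - 4) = (o - 3)*(o - 2)*(o + 3)*(o + 2)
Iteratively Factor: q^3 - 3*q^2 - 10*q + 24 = (q - 4)*(q^2 + q - 6) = (q - 4)*(q + 3)*(q - 2)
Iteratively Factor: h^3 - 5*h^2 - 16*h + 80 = (h - 4)*(h^2 - h - 20) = (h - 4)*(h + 4)*(h - 5)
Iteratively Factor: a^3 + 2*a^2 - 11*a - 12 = (a - 3)*(a^2 + 5*a + 4) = (a - 3)*(a + 1)*(a + 4)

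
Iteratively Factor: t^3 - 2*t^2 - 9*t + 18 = (t - 2)*(t^2 - 9) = (t - 3)*(t - 2)*(t + 3)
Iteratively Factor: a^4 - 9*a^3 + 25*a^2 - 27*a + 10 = (a - 1)*(a^3 - 8*a^2 + 17*a - 10) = (a - 2)*(a - 1)*(a^2 - 6*a + 5) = (a - 5)*(a - 2)*(a - 1)*(a - 1)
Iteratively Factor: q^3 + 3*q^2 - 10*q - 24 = (q + 2)*(q^2 + q - 12) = (q - 3)*(q + 2)*(q + 4)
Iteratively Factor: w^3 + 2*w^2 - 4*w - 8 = (w + 2)*(w^2 - 4) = (w - 2)*(w + 2)*(w + 2)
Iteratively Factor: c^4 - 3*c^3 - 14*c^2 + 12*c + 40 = (c + 2)*(c^3 - 5*c^2 - 4*c + 20) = (c + 2)^2*(c^2 - 7*c + 10) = (c - 2)*(c + 2)^2*(c - 5)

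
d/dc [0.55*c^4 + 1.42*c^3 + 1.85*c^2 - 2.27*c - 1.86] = 2.2*c^3 + 4.26*c^2 + 3.7*c - 2.27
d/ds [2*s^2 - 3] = 4*s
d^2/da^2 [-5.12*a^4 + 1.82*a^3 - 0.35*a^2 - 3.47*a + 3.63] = -61.44*a^2 + 10.92*a - 0.7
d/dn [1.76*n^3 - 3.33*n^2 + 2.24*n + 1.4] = 5.28*n^2 - 6.66*n + 2.24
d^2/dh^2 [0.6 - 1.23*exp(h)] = -1.23*exp(h)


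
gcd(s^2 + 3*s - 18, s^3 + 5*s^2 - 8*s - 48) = s - 3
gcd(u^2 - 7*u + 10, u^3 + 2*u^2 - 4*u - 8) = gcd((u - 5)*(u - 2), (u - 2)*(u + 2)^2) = u - 2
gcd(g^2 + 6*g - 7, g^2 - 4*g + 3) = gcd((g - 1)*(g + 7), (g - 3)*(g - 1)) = g - 1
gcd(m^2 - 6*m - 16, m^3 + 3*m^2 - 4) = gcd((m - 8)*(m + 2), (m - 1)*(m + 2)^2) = m + 2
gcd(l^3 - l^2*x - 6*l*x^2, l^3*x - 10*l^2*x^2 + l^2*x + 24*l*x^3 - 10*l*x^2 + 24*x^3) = 1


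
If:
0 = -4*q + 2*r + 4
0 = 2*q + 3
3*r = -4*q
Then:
No Solution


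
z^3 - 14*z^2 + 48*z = z*(z - 8)*(z - 6)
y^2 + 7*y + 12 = (y + 3)*(y + 4)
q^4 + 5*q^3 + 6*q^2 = q^2*(q + 2)*(q + 3)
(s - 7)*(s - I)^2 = s^3 - 7*s^2 - 2*I*s^2 - s + 14*I*s + 7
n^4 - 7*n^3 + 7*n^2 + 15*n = n*(n - 5)*(n - 3)*(n + 1)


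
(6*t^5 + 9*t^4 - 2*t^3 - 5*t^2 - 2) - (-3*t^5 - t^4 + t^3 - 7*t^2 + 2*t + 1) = 9*t^5 + 10*t^4 - 3*t^3 + 2*t^2 - 2*t - 3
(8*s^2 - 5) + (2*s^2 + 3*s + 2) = 10*s^2 + 3*s - 3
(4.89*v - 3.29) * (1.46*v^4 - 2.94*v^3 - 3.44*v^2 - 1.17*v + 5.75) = 7.1394*v^5 - 19.18*v^4 - 7.149*v^3 + 5.5963*v^2 + 31.9668*v - 18.9175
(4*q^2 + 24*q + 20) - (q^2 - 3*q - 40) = 3*q^2 + 27*q + 60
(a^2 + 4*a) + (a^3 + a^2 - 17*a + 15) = a^3 + 2*a^2 - 13*a + 15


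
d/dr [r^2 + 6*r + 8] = 2*r + 6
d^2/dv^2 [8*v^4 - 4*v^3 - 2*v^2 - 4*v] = 96*v^2 - 24*v - 4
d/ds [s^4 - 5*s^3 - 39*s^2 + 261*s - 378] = 4*s^3 - 15*s^2 - 78*s + 261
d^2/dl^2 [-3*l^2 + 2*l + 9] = -6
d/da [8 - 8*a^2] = -16*a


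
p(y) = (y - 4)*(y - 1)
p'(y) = 2*y - 5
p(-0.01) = 4.05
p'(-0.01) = -5.02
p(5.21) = 5.09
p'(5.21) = 5.42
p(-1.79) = 16.15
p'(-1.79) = -8.58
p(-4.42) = 45.64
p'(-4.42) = -13.84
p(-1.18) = 11.29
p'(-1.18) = -7.36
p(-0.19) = 4.99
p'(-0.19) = -5.38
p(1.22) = -0.61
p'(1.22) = -2.56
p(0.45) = 1.95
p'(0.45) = -4.10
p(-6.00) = 70.00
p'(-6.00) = -17.00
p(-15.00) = 304.00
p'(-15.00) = -35.00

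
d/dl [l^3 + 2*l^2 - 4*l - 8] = 3*l^2 + 4*l - 4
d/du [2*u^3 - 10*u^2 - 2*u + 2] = 6*u^2 - 20*u - 2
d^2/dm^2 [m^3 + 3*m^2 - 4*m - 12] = 6*m + 6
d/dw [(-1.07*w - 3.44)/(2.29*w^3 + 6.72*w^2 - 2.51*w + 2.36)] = (4.9006*w^3 + 30.8232*w^2 + 46.2336*w - 11.1596)/(5.2441*w^6 + 30.7776*w^5 + 33.6626*w^4 - 22.9256*w^3 + 38.0185*w^2 - 11.8472*w + 5.5696)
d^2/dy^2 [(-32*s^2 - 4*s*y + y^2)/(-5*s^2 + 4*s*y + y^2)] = 2*s*(-727*s^3 - 444*s^2*y - 81*s*y^2 - 8*y^3)/(-125*s^6 + 300*s^5*y - 165*s^4*y^2 - 56*s^3*y^3 + 33*s^2*y^4 + 12*s*y^5 + y^6)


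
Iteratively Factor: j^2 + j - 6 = (j - 2)*(j + 3)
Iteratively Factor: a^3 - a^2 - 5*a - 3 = (a - 3)*(a^2 + 2*a + 1) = (a - 3)*(a + 1)*(a + 1)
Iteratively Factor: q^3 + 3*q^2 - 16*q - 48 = (q + 3)*(q^2 - 16) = (q - 4)*(q + 3)*(q + 4)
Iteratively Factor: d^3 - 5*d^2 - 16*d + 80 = (d - 5)*(d^2 - 16) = (d - 5)*(d + 4)*(d - 4)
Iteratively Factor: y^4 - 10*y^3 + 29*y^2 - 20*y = (y)*(y^3 - 10*y^2 + 29*y - 20) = y*(y - 4)*(y^2 - 6*y + 5) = y*(y - 5)*(y - 4)*(y - 1)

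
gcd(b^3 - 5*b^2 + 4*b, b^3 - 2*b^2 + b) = b^2 - b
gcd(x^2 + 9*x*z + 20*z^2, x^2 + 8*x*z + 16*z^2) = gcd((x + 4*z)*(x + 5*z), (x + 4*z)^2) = x + 4*z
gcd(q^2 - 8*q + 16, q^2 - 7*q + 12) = q - 4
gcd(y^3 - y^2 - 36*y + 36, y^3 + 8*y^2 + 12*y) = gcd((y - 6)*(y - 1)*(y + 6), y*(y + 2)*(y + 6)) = y + 6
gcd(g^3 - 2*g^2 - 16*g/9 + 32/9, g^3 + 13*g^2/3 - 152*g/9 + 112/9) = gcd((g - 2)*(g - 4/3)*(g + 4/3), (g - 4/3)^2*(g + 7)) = g - 4/3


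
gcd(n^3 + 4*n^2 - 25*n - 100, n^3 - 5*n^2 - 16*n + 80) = n^2 - n - 20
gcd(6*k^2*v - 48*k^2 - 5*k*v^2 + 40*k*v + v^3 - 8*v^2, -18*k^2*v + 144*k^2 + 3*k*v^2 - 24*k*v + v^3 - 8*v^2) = -3*k*v + 24*k + v^2 - 8*v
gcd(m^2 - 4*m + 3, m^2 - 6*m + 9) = m - 3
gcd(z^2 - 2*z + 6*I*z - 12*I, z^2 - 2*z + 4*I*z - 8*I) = z - 2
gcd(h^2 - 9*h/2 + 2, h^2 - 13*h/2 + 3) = h - 1/2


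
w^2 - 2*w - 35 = (w - 7)*(w + 5)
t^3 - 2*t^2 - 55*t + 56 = (t - 8)*(t - 1)*(t + 7)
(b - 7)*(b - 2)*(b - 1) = b^3 - 10*b^2 + 23*b - 14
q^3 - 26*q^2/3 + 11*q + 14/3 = (q - 7)*(q - 2)*(q + 1/3)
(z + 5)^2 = z^2 + 10*z + 25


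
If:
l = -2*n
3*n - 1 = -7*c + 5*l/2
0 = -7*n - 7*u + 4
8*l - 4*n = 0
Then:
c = 1/7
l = 0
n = 0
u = 4/7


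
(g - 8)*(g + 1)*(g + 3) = g^3 - 4*g^2 - 29*g - 24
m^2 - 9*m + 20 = (m - 5)*(m - 4)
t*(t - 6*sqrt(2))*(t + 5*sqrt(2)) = t^3 - sqrt(2)*t^2 - 60*t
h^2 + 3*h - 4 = (h - 1)*(h + 4)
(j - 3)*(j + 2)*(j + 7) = j^3 + 6*j^2 - 13*j - 42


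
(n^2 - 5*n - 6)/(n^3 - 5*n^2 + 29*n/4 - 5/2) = 4*(n^2 - 5*n - 6)/(4*n^3 - 20*n^2 + 29*n - 10)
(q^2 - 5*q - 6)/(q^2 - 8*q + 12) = (q + 1)/(q - 2)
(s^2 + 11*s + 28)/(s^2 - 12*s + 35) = (s^2 + 11*s + 28)/(s^2 - 12*s + 35)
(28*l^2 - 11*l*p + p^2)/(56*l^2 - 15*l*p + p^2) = (-4*l + p)/(-8*l + p)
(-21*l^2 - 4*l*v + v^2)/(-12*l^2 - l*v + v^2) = (-7*l + v)/(-4*l + v)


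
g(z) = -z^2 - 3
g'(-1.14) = 2.28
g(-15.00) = -228.00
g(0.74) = -3.55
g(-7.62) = -61.06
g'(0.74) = -1.48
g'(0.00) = 0.00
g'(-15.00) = 30.00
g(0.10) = -3.01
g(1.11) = -4.23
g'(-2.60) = 5.20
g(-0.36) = -3.13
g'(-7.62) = 15.24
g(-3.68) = -16.54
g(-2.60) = -9.76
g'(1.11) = -2.22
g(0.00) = -3.00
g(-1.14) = -4.30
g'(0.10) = -0.20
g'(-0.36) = 0.72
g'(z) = -2*z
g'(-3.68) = 7.36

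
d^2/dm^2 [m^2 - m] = 2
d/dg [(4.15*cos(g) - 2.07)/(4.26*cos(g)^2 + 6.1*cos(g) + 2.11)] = (17.679*cos(g)^2 - 17.6364*cos(g) - 21.3835)*sin(g)/(18.1476*cos(g)^4 + 51.972*cos(g)^3 + 55.1872*cos(g)^2 + 25.742*cos(g) + 4.4521)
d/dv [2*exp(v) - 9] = 2*exp(v)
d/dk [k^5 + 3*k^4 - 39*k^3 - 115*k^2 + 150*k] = 5*k^4 + 12*k^3 - 117*k^2 - 230*k + 150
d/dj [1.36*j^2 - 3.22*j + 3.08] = 2.72*j - 3.22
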